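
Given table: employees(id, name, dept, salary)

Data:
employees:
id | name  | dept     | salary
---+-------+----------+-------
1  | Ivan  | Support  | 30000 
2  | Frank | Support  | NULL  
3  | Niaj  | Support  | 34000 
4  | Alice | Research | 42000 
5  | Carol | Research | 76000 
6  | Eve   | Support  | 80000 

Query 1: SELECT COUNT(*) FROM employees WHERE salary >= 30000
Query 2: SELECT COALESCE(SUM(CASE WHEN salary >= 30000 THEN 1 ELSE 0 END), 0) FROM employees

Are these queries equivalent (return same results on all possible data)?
Yes, equivalent

Both queries return: [(5,)]

Reason: COUNT with WHERE vs conditional SUM (COALESCE handles empty-table NULL)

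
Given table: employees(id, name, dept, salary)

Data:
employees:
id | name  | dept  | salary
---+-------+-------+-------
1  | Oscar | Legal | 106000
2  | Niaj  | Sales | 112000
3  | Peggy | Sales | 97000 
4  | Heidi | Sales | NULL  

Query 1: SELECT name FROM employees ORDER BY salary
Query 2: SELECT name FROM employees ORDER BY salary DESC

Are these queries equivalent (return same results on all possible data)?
No, not equivalent

Query 1 returns: [('Heidi',), ('Peggy',), ('Oscar',), ('Niaj',)]
Query 2 returns: [('Niaj',), ('Oscar',), ('Peggy',), ('Heidi',)]

Reason: ASC vs DESC gives opposite ordering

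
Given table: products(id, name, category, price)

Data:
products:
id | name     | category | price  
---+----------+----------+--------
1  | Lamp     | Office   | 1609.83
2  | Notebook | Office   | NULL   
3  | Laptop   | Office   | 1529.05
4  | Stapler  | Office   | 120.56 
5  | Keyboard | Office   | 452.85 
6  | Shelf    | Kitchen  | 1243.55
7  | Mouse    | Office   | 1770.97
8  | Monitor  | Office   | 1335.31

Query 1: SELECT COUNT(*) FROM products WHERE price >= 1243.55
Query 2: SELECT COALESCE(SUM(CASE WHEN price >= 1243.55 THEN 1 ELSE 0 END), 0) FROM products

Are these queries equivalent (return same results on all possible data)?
Yes, equivalent

Both queries return: [(5,)]

Reason: COUNT with WHERE vs conditional SUM (COALESCE handles empty-table NULL)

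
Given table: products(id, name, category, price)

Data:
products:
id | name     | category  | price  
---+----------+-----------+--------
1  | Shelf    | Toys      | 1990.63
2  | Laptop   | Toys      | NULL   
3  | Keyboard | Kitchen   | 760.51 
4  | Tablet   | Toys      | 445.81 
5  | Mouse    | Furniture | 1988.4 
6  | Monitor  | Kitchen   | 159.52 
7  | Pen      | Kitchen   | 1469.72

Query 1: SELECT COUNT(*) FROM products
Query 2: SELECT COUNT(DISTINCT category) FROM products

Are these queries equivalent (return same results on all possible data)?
No, not equivalent

Query 1 returns: [(7,)]
Query 2 returns: [(3,)]

Reason: COUNT(*) counts rows, COUNT(DISTINCT category) counts unique categorys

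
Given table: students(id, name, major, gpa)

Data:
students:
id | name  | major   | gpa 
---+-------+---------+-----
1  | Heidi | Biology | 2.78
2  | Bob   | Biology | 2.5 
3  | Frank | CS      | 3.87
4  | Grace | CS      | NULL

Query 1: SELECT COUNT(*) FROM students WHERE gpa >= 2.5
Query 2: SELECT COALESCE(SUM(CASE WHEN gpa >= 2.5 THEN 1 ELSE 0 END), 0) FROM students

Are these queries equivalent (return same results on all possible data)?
Yes, equivalent

Both queries return: [(3,)]

Reason: COUNT with WHERE vs conditional SUM (COALESCE handles empty-table NULL)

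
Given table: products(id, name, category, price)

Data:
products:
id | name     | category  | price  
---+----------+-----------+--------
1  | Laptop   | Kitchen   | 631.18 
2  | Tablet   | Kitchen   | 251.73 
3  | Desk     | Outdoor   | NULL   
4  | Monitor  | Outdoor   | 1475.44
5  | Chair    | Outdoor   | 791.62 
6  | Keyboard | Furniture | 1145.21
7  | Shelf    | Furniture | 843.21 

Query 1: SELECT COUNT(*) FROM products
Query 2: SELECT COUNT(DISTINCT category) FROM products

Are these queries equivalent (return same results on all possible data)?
No, not equivalent

Query 1 returns: [(7,)]
Query 2 returns: [(3,)]

Reason: COUNT(*) counts rows, COUNT(DISTINCT category) counts unique categorys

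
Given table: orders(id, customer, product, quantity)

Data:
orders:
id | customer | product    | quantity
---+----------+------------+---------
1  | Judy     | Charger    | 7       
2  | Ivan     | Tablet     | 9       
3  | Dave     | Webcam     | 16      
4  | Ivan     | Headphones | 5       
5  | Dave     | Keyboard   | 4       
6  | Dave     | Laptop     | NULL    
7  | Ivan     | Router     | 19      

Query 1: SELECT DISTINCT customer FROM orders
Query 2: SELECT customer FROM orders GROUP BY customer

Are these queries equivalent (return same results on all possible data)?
Yes, equivalent

Both queries return: [('Dave',), ('Ivan',), ('Judy',)]

Reason: Both get unique customers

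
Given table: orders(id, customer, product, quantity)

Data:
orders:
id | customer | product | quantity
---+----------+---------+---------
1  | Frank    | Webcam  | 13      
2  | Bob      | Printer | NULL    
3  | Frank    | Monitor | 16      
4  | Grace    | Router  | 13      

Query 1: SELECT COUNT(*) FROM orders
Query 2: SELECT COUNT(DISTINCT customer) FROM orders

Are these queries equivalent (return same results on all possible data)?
No, not equivalent

Query 1 returns: [(4,)]
Query 2 returns: [(3,)]

Reason: COUNT(*) counts rows, COUNT(DISTINCT customer) counts unique customers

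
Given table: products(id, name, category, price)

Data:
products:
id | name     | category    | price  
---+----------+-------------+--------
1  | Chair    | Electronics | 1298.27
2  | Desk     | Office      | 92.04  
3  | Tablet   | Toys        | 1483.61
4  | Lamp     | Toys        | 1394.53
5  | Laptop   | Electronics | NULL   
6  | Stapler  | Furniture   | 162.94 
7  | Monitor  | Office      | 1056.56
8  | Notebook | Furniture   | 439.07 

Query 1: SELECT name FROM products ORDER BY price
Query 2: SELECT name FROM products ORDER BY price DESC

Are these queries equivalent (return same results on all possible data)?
No, not equivalent

Query 1 returns: [('Laptop',), ('Desk',), ('Stapler',), ('Notebook',), ('Monitor',), ('Chair',), ('Lamp',), ('Tablet',)]
Query 2 returns: [('Tablet',), ('Lamp',), ('Chair',), ('Monitor',), ('Notebook',), ('Stapler',), ('Desk',), ('Laptop',)]

Reason: ASC vs DESC gives opposite ordering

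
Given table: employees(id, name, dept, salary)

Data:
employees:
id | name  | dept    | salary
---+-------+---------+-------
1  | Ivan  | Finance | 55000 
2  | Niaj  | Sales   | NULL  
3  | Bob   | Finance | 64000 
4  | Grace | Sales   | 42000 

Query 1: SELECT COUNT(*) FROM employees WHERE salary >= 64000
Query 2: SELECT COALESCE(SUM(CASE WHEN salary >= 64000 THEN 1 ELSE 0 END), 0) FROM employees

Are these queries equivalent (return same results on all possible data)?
Yes, equivalent

Both queries return: [(1,)]

Reason: COUNT with WHERE vs conditional SUM (COALESCE handles empty-table NULL)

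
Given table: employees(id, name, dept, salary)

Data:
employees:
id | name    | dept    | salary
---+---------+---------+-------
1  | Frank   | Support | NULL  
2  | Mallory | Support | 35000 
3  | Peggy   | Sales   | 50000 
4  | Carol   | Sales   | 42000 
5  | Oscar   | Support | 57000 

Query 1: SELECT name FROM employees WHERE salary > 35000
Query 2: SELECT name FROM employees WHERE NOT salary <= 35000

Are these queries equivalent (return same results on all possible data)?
Yes, equivalent

Both queries return: [('Carol',), ('Oscar',), ('Peggy',)]

Reason: Both filter salary > 35000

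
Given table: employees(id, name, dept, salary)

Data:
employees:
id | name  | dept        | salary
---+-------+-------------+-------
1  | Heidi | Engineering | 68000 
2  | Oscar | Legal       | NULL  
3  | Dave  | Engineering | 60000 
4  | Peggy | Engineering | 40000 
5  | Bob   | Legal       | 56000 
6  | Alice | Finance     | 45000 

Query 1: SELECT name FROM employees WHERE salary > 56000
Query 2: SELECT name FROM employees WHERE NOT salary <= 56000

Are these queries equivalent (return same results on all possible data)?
Yes, equivalent

Both queries return: [('Dave',), ('Heidi',)]

Reason: Both filter salary > 56000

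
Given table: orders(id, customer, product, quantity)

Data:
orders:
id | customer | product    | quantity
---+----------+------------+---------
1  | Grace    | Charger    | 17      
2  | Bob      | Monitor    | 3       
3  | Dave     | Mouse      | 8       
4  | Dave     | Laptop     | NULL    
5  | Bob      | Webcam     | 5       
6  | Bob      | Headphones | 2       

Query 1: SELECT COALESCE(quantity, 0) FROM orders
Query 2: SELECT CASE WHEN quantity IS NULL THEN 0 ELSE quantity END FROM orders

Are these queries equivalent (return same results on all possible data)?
Yes, equivalent

Both queries return: [(0,), (2,), (3,), (5,), (8,), (17,)]

Reason: COALESCE vs CASE for NULL handling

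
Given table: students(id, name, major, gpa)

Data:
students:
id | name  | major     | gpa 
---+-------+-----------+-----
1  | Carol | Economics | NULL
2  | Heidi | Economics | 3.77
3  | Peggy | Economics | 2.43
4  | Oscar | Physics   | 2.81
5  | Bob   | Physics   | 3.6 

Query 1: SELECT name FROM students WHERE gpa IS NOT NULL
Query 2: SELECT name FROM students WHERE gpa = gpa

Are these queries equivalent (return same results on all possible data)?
Yes, equivalent

Both queries return: [('Bob',), ('Heidi',), ('Oscar',), ('Peggy',)]

Reason: IS NOT NULL vs self-equality (both exclude NULLs)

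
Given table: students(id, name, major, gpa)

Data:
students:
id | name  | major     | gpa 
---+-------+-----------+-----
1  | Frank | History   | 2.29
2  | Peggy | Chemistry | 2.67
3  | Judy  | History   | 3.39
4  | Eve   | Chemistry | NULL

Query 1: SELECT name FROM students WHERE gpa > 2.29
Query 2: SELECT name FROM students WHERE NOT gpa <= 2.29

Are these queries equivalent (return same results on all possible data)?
Yes, equivalent

Both queries return: [('Judy',), ('Peggy',)]

Reason: Both filter gpa > 2.29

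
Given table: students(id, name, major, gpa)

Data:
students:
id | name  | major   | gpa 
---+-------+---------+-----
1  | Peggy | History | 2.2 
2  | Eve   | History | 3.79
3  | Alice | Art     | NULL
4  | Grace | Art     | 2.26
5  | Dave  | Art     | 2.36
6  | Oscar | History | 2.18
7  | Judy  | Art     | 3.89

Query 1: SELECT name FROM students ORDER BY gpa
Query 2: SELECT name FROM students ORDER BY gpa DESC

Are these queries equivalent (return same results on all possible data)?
No, not equivalent

Query 1 returns: [('Alice',), ('Oscar',), ('Peggy',), ('Grace',), ('Dave',), ('Eve',), ('Judy',)]
Query 2 returns: [('Judy',), ('Eve',), ('Dave',), ('Grace',), ('Peggy',), ('Oscar',), ('Alice',)]

Reason: ASC vs DESC gives opposite ordering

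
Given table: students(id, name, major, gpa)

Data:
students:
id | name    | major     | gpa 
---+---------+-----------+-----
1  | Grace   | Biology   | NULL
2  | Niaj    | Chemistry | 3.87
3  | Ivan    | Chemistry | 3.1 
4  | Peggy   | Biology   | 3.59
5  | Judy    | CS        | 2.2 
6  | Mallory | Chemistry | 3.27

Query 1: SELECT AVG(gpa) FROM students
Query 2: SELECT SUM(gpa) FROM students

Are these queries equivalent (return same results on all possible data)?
No, not equivalent

Query 1 returns: [(3.2060000000000004,)]
Query 2 returns: [(16.03,)]

Reason: AVG vs SUM give different aggregate values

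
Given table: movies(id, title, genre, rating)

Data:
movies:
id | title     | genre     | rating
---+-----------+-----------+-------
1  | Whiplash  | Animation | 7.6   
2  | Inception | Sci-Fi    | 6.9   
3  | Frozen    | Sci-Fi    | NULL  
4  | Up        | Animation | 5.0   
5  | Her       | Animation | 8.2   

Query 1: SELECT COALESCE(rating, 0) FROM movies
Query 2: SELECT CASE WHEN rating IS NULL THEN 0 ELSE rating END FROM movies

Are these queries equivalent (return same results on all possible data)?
Yes, equivalent

Both queries return: [(0,), (5.0,), (6.9,), (7.6,), (8.2,)]

Reason: COALESCE vs CASE for NULL handling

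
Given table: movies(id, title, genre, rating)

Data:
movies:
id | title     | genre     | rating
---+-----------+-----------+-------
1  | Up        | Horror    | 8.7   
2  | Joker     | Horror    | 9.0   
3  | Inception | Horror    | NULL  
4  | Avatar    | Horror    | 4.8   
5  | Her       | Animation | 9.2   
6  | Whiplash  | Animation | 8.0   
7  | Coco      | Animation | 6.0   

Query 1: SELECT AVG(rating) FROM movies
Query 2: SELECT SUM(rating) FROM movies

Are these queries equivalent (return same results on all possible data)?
No, not equivalent

Query 1 returns: [(7.616666666666666,)]
Query 2 returns: [(45.699999999999996,)]

Reason: AVG vs SUM give different aggregate values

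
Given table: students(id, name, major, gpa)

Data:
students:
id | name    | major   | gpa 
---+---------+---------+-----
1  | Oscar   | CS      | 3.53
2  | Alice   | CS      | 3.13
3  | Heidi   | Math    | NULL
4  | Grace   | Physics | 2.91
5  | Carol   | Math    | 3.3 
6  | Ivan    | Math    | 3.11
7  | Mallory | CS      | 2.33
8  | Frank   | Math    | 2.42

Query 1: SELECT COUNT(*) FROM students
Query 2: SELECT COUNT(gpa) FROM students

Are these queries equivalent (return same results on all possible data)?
No, not equivalent

Query 1 returns: [(8,)]
Query 2 returns: [(7,)]

Reason: COUNT(*) includes NULLs, COUNT(column) excludes them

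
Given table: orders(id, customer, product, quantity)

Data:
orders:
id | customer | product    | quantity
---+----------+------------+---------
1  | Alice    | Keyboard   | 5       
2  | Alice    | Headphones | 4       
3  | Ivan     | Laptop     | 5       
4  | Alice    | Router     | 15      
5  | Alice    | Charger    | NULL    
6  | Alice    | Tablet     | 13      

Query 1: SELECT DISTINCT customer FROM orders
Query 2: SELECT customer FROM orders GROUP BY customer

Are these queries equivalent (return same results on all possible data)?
Yes, equivalent

Both queries return: [('Alice',), ('Ivan',)]

Reason: Both get unique customers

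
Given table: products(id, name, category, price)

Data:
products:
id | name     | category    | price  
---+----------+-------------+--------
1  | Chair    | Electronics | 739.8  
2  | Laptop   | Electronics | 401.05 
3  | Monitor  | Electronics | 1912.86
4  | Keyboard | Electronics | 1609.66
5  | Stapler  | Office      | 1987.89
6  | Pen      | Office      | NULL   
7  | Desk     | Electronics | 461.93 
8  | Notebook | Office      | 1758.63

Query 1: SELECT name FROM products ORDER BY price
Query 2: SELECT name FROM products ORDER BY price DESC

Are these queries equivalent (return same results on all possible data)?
No, not equivalent

Query 1 returns: [('Pen',), ('Laptop',), ('Desk',), ('Chair',), ('Keyboard',), ('Notebook',), ('Monitor',), ('Stapler',)]
Query 2 returns: [('Stapler',), ('Monitor',), ('Notebook',), ('Keyboard',), ('Chair',), ('Desk',), ('Laptop',), ('Pen',)]

Reason: ASC vs DESC gives opposite ordering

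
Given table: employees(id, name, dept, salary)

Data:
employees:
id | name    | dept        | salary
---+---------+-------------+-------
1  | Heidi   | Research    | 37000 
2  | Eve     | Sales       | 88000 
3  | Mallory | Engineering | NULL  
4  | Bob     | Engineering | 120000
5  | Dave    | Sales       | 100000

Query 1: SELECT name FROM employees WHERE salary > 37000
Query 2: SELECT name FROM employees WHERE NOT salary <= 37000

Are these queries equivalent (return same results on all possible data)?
Yes, equivalent

Both queries return: [('Bob',), ('Dave',), ('Eve',)]

Reason: Both filter salary > 37000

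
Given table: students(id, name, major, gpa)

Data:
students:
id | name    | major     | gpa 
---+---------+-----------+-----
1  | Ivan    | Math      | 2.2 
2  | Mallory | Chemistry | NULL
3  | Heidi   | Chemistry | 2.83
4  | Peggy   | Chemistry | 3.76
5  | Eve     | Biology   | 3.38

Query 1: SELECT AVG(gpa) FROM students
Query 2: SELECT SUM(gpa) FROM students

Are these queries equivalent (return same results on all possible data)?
No, not equivalent

Query 1 returns: [(3.0425,)]
Query 2 returns: [(12.17,)]

Reason: AVG vs SUM give different aggregate values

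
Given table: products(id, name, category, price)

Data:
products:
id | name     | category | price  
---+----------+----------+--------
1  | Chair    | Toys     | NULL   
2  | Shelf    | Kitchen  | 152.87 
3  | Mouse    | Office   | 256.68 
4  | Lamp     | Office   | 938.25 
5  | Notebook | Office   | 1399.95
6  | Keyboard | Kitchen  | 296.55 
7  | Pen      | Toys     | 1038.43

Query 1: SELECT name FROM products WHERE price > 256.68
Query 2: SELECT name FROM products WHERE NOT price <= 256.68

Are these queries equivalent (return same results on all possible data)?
Yes, equivalent

Both queries return: [('Keyboard',), ('Lamp',), ('Notebook',), ('Pen',)]

Reason: Both filter price > 256.68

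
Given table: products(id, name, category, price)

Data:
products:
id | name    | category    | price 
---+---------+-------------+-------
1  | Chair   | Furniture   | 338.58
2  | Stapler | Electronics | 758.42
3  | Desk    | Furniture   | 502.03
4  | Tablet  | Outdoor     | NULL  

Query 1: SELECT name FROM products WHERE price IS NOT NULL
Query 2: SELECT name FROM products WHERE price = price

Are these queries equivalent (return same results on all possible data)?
Yes, equivalent

Both queries return: [('Chair',), ('Desk',), ('Stapler',)]

Reason: IS NOT NULL vs self-equality (both exclude NULLs)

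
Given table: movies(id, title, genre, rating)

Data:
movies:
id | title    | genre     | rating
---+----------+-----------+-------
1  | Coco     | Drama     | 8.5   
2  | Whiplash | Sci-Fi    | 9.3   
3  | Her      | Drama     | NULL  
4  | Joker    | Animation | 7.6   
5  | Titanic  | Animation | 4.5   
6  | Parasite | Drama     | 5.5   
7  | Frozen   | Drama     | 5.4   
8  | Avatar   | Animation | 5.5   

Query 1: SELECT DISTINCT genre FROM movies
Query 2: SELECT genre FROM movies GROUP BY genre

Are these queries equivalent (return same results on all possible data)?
Yes, equivalent

Both queries return: [('Animation',), ('Drama',), ('Sci-Fi',)]

Reason: Both get unique genres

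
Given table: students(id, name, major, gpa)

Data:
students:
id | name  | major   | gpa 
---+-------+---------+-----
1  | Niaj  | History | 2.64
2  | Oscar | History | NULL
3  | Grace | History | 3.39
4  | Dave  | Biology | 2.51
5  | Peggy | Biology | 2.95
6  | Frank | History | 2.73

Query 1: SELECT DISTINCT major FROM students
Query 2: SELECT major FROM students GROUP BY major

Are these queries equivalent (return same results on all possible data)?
Yes, equivalent

Both queries return: [('Biology',), ('History',)]

Reason: Both get unique majors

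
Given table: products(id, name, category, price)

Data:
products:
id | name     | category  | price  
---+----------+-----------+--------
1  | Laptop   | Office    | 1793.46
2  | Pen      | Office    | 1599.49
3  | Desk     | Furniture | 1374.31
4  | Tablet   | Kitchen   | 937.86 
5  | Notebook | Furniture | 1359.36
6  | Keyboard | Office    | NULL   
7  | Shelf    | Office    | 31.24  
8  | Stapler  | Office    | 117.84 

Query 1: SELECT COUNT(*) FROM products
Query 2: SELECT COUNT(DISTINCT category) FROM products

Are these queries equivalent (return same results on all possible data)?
No, not equivalent

Query 1 returns: [(8,)]
Query 2 returns: [(3,)]

Reason: COUNT(*) counts rows, COUNT(DISTINCT category) counts unique categorys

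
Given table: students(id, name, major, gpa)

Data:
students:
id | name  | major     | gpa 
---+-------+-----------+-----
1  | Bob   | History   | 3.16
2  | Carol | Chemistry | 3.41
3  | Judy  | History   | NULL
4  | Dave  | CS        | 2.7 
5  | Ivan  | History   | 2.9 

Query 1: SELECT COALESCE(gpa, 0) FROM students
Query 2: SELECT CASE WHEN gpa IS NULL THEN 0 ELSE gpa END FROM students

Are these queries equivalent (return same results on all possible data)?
Yes, equivalent

Both queries return: [(0,), (2.7,), (2.9,), (3.16,), (3.41,)]

Reason: COALESCE vs CASE for NULL handling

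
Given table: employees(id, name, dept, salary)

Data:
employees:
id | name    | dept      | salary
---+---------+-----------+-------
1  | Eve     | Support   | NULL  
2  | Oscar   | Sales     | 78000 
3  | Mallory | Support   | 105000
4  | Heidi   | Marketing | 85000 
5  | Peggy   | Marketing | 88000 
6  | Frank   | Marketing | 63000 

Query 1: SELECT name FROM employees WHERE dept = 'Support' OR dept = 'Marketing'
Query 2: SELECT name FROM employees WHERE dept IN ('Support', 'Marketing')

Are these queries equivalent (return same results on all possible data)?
Yes, equivalent

Both queries return: [('Eve',), ('Frank',), ('Heidi',), ('Mallory',), ('Peggy',)]

Reason: OR vs IN are equivalent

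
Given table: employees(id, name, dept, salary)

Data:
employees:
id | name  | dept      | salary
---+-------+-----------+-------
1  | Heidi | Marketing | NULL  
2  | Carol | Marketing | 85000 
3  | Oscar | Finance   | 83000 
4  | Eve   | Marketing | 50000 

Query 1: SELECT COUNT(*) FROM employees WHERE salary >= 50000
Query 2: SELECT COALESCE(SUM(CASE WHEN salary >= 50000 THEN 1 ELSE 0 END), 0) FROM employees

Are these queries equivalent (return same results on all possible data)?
Yes, equivalent

Both queries return: [(3,)]

Reason: COUNT with WHERE vs conditional SUM (COALESCE handles empty-table NULL)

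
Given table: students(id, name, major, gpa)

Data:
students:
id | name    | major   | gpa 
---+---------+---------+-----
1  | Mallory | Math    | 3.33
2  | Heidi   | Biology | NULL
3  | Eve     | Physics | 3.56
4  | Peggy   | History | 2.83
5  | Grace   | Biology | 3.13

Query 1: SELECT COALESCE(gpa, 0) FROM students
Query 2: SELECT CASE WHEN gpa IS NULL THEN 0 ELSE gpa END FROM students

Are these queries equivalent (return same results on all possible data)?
Yes, equivalent

Both queries return: [(0,), (2.83,), (3.13,), (3.33,), (3.56,)]

Reason: COALESCE vs CASE for NULL handling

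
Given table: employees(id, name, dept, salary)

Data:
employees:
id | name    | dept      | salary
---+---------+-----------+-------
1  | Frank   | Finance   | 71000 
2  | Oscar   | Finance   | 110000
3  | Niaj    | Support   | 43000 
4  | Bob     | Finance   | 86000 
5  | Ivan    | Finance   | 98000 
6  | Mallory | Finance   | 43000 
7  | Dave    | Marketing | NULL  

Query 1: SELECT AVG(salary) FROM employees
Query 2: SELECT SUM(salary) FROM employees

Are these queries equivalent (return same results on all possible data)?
No, not equivalent

Query 1 returns: [(75166.66666666667,)]
Query 2 returns: [(451000,)]

Reason: AVG vs SUM give different aggregate values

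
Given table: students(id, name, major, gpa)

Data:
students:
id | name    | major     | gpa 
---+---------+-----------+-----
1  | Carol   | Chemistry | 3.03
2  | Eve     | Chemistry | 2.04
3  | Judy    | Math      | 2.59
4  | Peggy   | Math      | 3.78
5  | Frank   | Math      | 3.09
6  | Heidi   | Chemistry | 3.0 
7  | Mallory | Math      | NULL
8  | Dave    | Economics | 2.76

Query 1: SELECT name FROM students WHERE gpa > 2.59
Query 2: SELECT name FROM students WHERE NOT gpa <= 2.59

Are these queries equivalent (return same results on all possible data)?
Yes, equivalent

Both queries return: [('Carol',), ('Dave',), ('Frank',), ('Heidi',), ('Peggy',)]

Reason: Both filter gpa > 2.59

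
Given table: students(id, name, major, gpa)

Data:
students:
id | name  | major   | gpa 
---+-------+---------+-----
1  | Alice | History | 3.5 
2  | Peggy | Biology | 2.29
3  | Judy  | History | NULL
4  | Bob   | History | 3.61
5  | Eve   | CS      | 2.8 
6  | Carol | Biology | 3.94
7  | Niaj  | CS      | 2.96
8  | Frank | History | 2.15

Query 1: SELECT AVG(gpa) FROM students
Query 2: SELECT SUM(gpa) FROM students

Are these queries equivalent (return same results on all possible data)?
No, not equivalent

Query 1 returns: [(3.0357142857142856,)]
Query 2 returns: [(21.25,)]

Reason: AVG vs SUM give different aggregate values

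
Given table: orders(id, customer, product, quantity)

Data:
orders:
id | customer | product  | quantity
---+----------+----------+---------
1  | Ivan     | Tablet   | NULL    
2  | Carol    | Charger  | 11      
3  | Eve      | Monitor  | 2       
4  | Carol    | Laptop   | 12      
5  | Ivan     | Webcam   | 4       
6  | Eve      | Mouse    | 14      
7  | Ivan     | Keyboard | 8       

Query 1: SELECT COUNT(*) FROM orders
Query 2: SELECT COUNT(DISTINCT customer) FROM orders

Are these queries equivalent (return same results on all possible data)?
No, not equivalent

Query 1 returns: [(7,)]
Query 2 returns: [(3,)]

Reason: COUNT(*) counts rows, COUNT(DISTINCT customer) counts unique customers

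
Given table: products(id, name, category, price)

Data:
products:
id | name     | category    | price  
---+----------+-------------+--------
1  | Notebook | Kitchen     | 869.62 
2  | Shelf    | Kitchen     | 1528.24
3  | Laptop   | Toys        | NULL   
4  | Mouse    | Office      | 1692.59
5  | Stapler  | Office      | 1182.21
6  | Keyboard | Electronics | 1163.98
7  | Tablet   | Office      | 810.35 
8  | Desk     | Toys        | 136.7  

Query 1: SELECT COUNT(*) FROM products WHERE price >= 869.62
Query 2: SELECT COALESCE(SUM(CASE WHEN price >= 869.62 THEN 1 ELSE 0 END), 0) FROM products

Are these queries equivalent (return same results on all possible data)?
Yes, equivalent

Both queries return: [(5,)]

Reason: COUNT with WHERE vs conditional SUM (COALESCE handles empty-table NULL)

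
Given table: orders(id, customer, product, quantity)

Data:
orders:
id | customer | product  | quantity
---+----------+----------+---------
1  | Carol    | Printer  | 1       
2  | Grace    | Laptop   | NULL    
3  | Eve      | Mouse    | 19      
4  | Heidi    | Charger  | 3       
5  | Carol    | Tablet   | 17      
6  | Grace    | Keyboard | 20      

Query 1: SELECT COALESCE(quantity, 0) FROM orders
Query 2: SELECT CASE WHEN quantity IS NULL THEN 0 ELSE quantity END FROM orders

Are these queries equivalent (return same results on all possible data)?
Yes, equivalent

Both queries return: [(0,), (1,), (3,), (17,), (19,), (20,)]

Reason: COALESCE vs CASE for NULL handling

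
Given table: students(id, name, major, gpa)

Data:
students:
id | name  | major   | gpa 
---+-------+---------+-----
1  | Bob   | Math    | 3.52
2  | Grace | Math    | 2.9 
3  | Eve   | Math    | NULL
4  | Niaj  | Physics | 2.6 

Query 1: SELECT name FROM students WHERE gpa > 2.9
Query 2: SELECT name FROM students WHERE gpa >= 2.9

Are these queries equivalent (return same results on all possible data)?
No, not equivalent

Query 1 returns: [('Bob',)]
Query 2 returns: [('Bob',), ('Grace',)]

Reason: > vs >= gives different results when gpa = 2.9 exists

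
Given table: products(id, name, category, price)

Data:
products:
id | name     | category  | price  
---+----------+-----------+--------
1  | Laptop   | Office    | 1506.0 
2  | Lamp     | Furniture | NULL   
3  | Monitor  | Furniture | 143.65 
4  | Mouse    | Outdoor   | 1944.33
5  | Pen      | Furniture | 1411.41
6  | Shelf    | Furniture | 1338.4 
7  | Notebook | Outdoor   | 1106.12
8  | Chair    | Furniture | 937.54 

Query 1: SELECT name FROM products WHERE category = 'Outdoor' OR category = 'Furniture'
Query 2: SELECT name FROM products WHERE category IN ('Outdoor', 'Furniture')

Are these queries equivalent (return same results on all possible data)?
Yes, equivalent

Both queries return: [('Chair',), ('Lamp',), ('Monitor',), ('Mouse',), ('Notebook',), ('Pen',), ('Shelf',)]

Reason: OR vs IN are equivalent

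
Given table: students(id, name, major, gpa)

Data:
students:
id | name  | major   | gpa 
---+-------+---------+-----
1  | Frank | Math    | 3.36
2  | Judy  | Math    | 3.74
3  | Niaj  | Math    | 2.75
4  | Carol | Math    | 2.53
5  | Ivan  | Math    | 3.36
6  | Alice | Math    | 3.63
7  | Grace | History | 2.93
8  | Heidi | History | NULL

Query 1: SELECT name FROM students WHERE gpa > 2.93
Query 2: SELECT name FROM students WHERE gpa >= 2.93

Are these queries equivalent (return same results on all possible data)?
No, not equivalent

Query 1 returns: [('Frank',), ('Judy',), ('Ivan',), ('Alice',)]
Query 2 returns: [('Frank',), ('Judy',), ('Ivan',), ('Alice',), ('Grace',)]

Reason: > vs >= gives different results when gpa = 2.93 exists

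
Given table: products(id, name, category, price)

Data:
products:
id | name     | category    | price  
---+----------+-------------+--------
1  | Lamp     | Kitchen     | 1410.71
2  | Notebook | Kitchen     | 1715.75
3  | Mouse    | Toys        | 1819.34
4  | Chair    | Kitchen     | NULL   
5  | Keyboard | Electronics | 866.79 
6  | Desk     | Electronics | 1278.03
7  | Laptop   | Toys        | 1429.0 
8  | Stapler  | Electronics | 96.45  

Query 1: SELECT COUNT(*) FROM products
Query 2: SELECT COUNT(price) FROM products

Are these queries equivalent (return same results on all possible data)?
No, not equivalent

Query 1 returns: [(8,)]
Query 2 returns: [(7,)]

Reason: COUNT(*) includes NULLs, COUNT(column) excludes them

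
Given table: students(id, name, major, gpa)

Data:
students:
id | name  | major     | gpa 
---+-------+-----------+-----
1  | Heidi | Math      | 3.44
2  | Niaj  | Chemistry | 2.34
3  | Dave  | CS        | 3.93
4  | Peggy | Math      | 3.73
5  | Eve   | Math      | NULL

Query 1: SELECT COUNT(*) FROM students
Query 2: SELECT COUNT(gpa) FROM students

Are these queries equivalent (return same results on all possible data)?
No, not equivalent

Query 1 returns: [(5,)]
Query 2 returns: [(4,)]

Reason: COUNT(*) includes NULLs, COUNT(column) excludes them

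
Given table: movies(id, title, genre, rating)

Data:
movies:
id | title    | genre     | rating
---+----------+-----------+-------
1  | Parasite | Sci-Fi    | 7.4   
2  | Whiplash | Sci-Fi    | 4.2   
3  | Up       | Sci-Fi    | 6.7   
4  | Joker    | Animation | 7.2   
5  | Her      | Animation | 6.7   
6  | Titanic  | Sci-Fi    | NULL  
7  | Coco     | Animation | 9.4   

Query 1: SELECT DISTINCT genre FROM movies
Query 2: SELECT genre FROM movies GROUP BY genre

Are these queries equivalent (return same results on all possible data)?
Yes, equivalent

Both queries return: [('Animation',), ('Sci-Fi',)]

Reason: Both get unique genres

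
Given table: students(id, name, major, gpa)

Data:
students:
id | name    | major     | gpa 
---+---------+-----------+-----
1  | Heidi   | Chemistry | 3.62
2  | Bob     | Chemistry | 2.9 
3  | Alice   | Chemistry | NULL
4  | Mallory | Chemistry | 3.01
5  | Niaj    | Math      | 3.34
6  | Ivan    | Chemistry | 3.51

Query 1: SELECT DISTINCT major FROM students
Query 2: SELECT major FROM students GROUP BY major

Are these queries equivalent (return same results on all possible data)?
Yes, equivalent

Both queries return: [('Chemistry',), ('Math',)]

Reason: Both get unique majors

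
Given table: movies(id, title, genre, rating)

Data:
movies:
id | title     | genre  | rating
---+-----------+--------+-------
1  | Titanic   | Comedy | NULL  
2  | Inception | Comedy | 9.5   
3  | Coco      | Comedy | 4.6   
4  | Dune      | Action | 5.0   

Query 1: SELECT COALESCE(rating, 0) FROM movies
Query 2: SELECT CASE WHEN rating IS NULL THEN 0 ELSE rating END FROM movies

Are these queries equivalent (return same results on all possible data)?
Yes, equivalent

Both queries return: [(0,), (4.6,), (5.0,), (9.5,)]

Reason: COALESCE vs CASE for NULL handling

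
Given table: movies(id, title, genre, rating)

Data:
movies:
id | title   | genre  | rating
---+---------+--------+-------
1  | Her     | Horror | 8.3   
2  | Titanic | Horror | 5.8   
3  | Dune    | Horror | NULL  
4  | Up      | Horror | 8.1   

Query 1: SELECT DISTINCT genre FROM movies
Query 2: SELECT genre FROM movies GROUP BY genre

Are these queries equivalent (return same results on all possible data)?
Yes, equivalent

Both queries return: [('Horror',)]

Reason: Both get unique genres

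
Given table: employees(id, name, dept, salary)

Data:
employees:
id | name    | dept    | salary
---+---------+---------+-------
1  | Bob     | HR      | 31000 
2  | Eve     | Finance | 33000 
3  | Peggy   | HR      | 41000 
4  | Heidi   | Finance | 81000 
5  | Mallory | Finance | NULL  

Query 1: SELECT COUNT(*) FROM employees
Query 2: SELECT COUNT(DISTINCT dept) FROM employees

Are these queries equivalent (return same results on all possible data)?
No, not equivalent

Query 1 returns: [(5,)]
Query 2 returns: [(2,)]

Reason: COUNT(*) counts rows, COUNT(DISTINCT dept) counts unique depts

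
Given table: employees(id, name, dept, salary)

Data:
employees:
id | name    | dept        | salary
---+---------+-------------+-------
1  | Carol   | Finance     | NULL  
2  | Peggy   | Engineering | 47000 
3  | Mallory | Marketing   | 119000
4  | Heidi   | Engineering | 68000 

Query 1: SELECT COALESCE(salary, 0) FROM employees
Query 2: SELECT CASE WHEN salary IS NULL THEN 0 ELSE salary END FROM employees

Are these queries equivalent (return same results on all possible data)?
Yes, equivalent

Both queries return: [(0,), (47000,), (68000,), (119000,)]

Reason: COALESCE vs CASE for NULL handling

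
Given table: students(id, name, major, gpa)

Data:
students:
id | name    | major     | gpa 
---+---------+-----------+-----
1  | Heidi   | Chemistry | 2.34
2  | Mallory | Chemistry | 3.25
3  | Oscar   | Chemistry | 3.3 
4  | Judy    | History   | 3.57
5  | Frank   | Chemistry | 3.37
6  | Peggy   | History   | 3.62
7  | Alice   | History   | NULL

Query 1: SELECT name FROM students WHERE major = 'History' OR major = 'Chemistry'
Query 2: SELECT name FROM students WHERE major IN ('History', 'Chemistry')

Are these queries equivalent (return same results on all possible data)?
Yes, equivalent

Both queries return: [('Alice',), ('Frank',), ('Heidi',), ('Judy',), ('Mallory',), ('Oscar',), ('Peggy',)]

Reason: OR vs IN are equivalent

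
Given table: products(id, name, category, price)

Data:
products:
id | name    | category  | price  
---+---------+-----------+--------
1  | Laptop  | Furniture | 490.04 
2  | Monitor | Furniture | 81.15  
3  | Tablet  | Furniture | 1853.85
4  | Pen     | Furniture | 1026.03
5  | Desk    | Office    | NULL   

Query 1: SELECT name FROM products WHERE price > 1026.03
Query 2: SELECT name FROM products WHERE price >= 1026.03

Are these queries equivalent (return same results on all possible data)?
No, not equivalent

Query 1 returns: [('Tablet',)]
Query 2 returns: [('Tablet',), ('Pen',)]

Reason: > vs >= gives different results when price = 1026.03 exists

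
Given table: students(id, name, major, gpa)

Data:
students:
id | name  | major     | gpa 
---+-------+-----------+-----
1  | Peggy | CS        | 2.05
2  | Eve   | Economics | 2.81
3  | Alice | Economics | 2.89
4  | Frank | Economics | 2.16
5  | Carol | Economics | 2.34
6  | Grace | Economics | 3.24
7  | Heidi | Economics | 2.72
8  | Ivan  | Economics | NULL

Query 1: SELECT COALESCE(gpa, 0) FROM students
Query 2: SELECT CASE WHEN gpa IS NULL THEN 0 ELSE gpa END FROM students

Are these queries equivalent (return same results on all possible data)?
Yes, equivalent

Both queries return: [(0,), (2.05,), (2.16,), (2.34,), (2.72,), (2.81,), (2.89,), (3.24,)]

Reason: COALESCE vs CASE for NULL handling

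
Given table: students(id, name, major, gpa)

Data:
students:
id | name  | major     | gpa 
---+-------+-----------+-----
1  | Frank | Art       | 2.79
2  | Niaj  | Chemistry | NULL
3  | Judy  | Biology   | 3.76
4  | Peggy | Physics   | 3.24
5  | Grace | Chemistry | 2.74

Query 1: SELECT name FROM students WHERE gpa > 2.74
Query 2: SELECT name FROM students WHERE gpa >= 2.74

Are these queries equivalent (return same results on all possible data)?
No, not equivalent

Query 1 returns: [('Frank',), ('Judy',), ('Peggy',)]
Query 2 returns: [('Frank',), ('Judy',), ('Peggy',), ('Grace',)]

Reason: > vs >= gives different results when gpa = 2.74 exists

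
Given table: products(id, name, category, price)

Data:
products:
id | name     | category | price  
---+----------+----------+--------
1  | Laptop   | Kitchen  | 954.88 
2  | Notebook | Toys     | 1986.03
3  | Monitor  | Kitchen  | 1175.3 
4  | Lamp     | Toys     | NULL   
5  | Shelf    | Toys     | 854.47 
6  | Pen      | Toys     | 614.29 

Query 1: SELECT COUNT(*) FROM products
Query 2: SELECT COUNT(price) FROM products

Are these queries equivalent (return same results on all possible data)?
No, not equivalent

Query 1 returns: [(6,)]
Query 2 returns: [(5,)]

Reason: COUNT(*) includes NULLs, COUNT(column) excludes them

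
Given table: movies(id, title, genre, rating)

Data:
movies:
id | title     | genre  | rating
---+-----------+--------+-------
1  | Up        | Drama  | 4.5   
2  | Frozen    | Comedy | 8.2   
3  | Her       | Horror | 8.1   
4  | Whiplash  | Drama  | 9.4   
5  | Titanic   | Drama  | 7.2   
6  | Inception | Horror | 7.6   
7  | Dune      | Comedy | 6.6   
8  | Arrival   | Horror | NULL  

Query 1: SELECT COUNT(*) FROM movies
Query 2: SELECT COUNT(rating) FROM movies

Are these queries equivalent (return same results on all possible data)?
No, not equivalent

Query 1 returns: [(8,)]
Query 2 returns: [(7,)]

Reason: COUNT(*) includes NULLs, COUNT(column) excludes them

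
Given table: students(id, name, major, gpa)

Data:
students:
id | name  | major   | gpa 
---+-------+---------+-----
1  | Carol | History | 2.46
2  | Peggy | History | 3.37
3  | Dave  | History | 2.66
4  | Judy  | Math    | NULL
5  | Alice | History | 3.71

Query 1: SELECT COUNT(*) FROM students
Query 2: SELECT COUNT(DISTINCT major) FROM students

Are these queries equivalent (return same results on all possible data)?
No, not equivalent

Query 1 returns: [(5,)]
Query 2 returns: [(2,)]

Reason: COUNT(*) counts rows, COUNT(DISTINCT major) counts unique majors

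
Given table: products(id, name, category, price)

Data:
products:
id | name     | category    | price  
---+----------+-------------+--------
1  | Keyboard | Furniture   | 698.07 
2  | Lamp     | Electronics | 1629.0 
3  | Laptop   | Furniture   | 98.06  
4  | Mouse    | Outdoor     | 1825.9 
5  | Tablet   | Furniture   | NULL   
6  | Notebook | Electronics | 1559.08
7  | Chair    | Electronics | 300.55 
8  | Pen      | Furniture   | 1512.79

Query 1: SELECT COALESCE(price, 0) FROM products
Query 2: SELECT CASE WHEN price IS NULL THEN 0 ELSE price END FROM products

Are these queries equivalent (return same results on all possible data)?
Yes, equivalent

Both queries return: [(0,), (98.06,), (300.55,), (698.07,), (1512.79,), (1559.08,), (1629.0,), (1825.9,)]

Reason: COALESCE vs CASE for NULL handling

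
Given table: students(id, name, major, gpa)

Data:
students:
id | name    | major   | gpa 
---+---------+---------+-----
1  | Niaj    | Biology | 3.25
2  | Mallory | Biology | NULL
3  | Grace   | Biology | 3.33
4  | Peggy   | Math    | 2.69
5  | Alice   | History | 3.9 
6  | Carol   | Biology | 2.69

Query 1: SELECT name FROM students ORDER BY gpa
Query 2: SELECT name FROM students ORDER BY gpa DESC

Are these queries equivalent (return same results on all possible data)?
No, not equivalent

Query 1 returns: [('Mallory',), ('Peggy',), ('Carol',), ('Niaj',), ('Grace',), ('Alice',)]
Query 2 returns: [('Alice',), ('Grace',), ('Niaj',), ('Peggy',), ('Carol',), ('Mallory',)]

Reason: ASC vs DESC gives opposite ordering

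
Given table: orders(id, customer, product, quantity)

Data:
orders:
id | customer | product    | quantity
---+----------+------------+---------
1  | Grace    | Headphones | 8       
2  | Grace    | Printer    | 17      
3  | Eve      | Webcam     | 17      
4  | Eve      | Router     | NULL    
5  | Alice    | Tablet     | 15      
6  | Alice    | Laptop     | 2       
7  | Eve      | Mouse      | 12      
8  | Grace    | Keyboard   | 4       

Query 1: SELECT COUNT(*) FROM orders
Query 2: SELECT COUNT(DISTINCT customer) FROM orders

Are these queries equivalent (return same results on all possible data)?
No, not equivalent

Query 1 returns: [(8,)]
Query 2 returns: [(3,)]

Reason: COUNT(*) counts rows, COUNT(DISTINCT customer) counts unique customers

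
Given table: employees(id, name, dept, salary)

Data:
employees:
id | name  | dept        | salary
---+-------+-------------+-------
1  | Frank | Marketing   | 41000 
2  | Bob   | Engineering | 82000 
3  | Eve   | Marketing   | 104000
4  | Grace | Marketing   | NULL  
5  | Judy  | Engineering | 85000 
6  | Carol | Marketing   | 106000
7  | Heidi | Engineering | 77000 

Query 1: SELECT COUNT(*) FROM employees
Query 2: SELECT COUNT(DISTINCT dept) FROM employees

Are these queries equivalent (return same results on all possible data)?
No, not equivalent

Query 1 returns: [(7,)]
Query 2 returns: [(2,)]

Reason: COUNT(*) counts rows, COUNT(DISTINCT dept) counts unique depts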